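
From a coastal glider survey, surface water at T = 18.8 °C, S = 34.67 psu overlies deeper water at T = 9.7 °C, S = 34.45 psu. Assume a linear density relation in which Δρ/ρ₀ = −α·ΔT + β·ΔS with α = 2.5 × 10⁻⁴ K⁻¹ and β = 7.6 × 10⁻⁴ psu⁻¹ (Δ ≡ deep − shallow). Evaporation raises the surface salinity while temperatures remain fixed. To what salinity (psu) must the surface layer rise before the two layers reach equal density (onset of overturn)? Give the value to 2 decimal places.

Neutral buoyancy requires −α(T_deep − T_surf) + β(S_deep − S_surf′) = 0.
S_surf′ = S_deep − (α/β)·ΔT = 34.45 − (2.5 × 10⁻⁴/7.6 × 10⁻⁴)·(-9.1) = 37.4434 psu.
Increase required: 37.4434 − 34.67 = 2.7734 psu.

37.44 psu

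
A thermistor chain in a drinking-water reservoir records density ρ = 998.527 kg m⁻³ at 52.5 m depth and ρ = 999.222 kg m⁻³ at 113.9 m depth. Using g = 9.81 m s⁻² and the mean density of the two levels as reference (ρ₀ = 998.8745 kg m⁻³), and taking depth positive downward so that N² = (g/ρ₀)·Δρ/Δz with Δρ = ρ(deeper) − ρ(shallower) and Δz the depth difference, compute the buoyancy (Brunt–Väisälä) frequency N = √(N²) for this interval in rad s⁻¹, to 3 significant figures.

0.0105 rad s⁻¹

Δρ = 999.222 − 998.527 = 0.695 kg m⁻³ over Δz = 113.9 − 52.5 = 61.4 m.
N² = (9.81/998.8745) × (0.695/61.4) = 1.1117 × 10⁻⁴ s⁻².
N = √(1.1117 × 10⁻⁴) = 0.010544 rad s⁻¹ ≈ 0.0105 rad s⁻¹.
Since Δρ > 0 the layer is stably stratified.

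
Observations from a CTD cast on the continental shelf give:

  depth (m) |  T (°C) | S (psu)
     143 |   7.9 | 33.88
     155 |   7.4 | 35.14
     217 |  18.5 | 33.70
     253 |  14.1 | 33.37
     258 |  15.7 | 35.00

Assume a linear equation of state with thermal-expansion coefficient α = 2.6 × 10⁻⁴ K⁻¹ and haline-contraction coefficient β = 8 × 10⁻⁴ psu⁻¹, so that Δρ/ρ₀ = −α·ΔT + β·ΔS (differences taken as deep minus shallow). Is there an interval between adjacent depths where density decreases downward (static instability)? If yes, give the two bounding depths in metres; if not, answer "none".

155–217 m

Evaluate Δρ/ρ₀ = −αΔT + βΔS across each adjacent pair:
  143–155 m: −αΔT+βΔS = −(2.6 × 10⁻⁴)(-0.5)+(8 × 10⁻⁴)(+1.26) = 1.1 × 10⁻³ → stable
  155–217 m: −αΔT+βΔS = −(2.6 × 10⁻⁴)(+11.1)+(8 × 10⁻⁴)(-1.44) = -4.0 × 10⁻³ → UNSTABLE
  217–253 m: −αΔT+βΔS = −(2.6 × 10⁻⁴)(-4.4)+(8 × 10⁻⁴)(-0.33) = 8.8 × 10⁻⁴ → stable
  253–258 m: −αΔT+βΔS = −(2.6 × 10⁻⁴)(+1.6)+(8 × 10⁻⁴)(+1.63) = 8.9 × 10⁻⁴ → stable
The 155–217 m interval has Δρ < 0: lighter water underlies denser water.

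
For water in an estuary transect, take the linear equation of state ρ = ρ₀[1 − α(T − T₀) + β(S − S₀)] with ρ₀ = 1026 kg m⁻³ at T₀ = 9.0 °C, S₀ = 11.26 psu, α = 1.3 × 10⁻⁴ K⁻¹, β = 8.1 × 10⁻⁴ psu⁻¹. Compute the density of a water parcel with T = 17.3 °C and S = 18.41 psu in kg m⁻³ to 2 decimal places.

1030.84 kg m⁻³

T − T₀ = +8.3 K, S − S₀ = +7.15 psu.
Bracket = 1 − α·(+8.3) + β·(+7.15) = 1 + (4.7125 × 10⁻³) = 1.0047125.
ρ = 1026 × 1.0047125 = 1030.84 kg m⁻³.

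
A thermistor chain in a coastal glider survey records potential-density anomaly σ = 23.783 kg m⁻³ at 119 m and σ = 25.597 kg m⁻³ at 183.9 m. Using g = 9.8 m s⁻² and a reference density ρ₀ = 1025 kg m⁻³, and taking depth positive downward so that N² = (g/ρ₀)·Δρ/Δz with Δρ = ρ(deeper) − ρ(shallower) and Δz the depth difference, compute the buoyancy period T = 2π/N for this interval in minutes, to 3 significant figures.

Δρ = 1025.597 − 1023.783 = 1.814 kg m⁻³ over Δz = 183.9 − 119 = 64.9 m.
N² = (9.8/1025) × (1.814/64.9) = 2.6724 × 10⁻⁴ s⁻².
N = √(2.6724 × 10⁻⁴) = 0.016347 rad s⁻¹, so T = 2π/N = 384.36 s = 6.4060 min ≈ 6.41 min.

6.41 min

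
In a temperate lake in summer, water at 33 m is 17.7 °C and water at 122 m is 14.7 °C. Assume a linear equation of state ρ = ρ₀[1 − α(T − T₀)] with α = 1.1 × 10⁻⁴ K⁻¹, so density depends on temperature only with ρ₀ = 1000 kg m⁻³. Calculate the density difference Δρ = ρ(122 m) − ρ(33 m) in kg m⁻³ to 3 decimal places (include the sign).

+0.330 kg m⁻³

ΔT = -3.0 K, Δρ/ρ₀ = −αΔT = 3.30 × 10⁻⁴.
Δρ = 1000 × (3.30 × 10⁻⁴) = +0.330 kg m⁻³.
Positive Δρ: denser below, stable.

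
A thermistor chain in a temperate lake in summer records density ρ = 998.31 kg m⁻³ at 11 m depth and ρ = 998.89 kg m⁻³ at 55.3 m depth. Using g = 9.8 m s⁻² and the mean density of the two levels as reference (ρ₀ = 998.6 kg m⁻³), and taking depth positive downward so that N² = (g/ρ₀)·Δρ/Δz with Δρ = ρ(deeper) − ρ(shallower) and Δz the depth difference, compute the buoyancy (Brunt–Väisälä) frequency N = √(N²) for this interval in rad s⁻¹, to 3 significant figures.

0.0113 rad s⁻¹

Δρ = 998.89 − 998.31 = 0.58 kg m⁻³ over Δz = 55.3 − 11 = 44.3 m.
N² = (9.8/998.6) × (0.58/44.3) = 1.2849 × 10⁻⁴ s⁻².
N = √(1.2849 × 10⁻⁴) = 0.011335 rad s⁻¹ ≈ 0.0113 rad s⁻¹.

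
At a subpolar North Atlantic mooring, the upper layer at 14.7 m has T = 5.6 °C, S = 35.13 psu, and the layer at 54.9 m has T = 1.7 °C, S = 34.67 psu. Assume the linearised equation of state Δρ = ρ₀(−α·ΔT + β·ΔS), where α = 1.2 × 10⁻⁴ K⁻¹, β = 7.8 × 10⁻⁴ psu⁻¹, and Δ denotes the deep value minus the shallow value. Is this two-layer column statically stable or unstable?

stable

ΔT = 1.7 − 5.6 = -3.9 K and ΔS = 34.67 − 35.13 = -0.46 psu (deep − shallow).
−αΔT = 4.68 × 10⁻⁴; βΔS = -3.588 × 10⁻⁴; sum Δρ/ρ₀ = 1.092 × 10⁻⁴.
Δρ/ρ₀ > 0, so Δρ > 0: deeper water is denser → statically stable.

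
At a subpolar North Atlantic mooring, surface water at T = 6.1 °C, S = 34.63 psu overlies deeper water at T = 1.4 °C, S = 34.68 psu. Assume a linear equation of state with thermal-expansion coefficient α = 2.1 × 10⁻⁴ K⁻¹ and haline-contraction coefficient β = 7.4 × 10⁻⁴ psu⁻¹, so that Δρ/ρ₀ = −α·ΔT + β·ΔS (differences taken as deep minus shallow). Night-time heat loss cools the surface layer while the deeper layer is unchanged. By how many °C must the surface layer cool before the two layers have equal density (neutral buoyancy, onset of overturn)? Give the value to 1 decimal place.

Neutral buoyancy requires Δρ = 0, i.e. −α(T_deep − T_surf′) + β(S_deep − S_surf) = 0.
T_surf′ = T_deep − (β/α)·ΔS = 1.4 − (7.4 × 10⁻⁴/2.1 × 10⁻⁴)·(+0.05) = 1.224 °C.
Cooling required: 6.1 − (1.224) = 4.876 °C.

4.9 °C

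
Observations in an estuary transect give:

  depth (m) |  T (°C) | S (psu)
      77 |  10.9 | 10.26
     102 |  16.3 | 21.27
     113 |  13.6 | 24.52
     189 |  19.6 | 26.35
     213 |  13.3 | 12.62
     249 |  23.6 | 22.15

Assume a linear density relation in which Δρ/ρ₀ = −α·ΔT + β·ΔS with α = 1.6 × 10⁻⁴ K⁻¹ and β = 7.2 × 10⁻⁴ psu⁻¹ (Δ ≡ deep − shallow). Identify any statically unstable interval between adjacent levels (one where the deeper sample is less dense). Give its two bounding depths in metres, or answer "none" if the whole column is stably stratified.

Evaluate Δρ/ρ₀ = −αΔT + βΔS across each adjacent pair:
  77–102 m: −αΔT+βΔS = −(1.6 × 10⁻⁴)(+5.4)+(7.2 × 10⁻⁴)(+11.01) = 7.1 × 10⁻³ → stable
  102–113 m: −αΔT+βΔS = −(1.6 × 10⁻⁴)(-2.7)+(7.2 × 10⁻⁴)(+3.25) = 2.8 × 10⁻³ → stable
  113–189 m: −αΔT+βΔS = −(1.6 × 10⁻⁴)(+6.0)+(7.2 × 10⁻⁴)(+1.83) = 3.6 × 10⁻⁴ → stable
  189–213 m: −αΔT+βΔS = −(1.6 × 10⁻⁴)(-6.3)+(7.2 × 10⁻⁴)(-13.73) = -8.9 × 10⁻³ → UNSTABLE
  213–249 m: −αΔT+βΔS = −(1.6 × 10⁻⁴)(+10.3)+(7.2 × 10⁻⁴)(+9.53) = 5.2 × 10⁻³ → stable
The 189–213 m interval has Δρ < 0: lighter water underlies denser water.

189–213 m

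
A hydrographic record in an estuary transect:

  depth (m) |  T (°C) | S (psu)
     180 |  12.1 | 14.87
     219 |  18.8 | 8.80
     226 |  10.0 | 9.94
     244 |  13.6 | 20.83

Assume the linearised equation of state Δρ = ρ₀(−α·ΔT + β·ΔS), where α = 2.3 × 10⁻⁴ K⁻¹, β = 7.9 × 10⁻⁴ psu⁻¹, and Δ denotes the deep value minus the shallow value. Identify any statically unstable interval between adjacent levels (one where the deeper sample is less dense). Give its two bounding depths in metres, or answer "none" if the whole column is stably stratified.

Evaluate Δρ/ρ₀ = −αΔT + βΔS across each adjacent pair:
  180–219 m: −αΔT+βΔS = −(2.3 × 10⁻⁴)(+6.7)+(7.9 × 10⁻⁴)(-6.07) = -6.3 × 10⁻³ → UNSTABLE
  219–226 m: −αΔT+βΔS = −(2.3 × 10⁻⁴)(-8.8)+(7.9 × 10⁻⁴)(+1.14) = 2.9 × 10⁻³ → stable
  226–244 m: −αΔT+βΔS = −(2.3 × 10⁻⁴)(+3.6)+(7.9 × 10⁻⁴)(+10.89) = 7.8 × 10⁻³ → stable
The 180–219 m interval has Δρ < 0: lighter water underlies denser water.

180–219 m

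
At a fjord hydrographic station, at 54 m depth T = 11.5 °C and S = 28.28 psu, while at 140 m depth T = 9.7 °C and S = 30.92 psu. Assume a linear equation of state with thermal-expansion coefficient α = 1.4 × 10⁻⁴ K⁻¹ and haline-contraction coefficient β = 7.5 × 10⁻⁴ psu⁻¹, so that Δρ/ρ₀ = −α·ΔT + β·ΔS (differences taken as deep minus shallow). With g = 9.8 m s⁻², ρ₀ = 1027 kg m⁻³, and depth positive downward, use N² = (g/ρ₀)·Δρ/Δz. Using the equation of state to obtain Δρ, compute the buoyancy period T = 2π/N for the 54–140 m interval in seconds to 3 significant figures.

ΔT = -1.8 K, ΔS = +2.64 psu (deep − shallow).
Δρ/ρ₀ = −αΔT + βΔS = 2.52 × 10⁻⁴ + 1.98 × 10⁻³ = 2.232 × 10⁻³, so Δρ ≈ 2.292 kg m⁻³.
N² = (g/ρ₀)·Δρ/Δz = g·(Δρ/ρ₀)/Δz = 9.8 × 2.232 × 10⁻³ / 86 = 2.5434 × 10⁻⁴ s⁻².
N = √(2.5434 × 10⁻⁴) = 0.015948 rad s⁻¹ → T = 2π/N = 393.98 s ≈ 394 s.

394 s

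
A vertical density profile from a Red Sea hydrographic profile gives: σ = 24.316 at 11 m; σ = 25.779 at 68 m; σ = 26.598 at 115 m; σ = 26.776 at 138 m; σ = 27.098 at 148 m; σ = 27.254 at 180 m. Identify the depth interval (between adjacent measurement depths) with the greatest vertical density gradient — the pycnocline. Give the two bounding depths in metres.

138–148 m

Compute the density gradient over each adjacent pair:
  11–68 m: Δρ/Δz = 1.463/57 = 0.026 kg m⁻⁴
  68–115 m: Δρ/Δz = 0.819/47 = 0.017 kg m⁻⁴
  115–138 m: Δρ/Δz = 0.178/23 = 7.7 × 10⁻³ kg m⁻⁴
  138–148 m: Δρ/Δz = 0.322/10 = 0.032 kg m⁻⁴
  148–180 m: Δρ/Δz = 0.156/32 = 4.9 × 10⁻³ kg m⁻⁴
The largest gradient is in the 138–148 m interval — the pycnocline.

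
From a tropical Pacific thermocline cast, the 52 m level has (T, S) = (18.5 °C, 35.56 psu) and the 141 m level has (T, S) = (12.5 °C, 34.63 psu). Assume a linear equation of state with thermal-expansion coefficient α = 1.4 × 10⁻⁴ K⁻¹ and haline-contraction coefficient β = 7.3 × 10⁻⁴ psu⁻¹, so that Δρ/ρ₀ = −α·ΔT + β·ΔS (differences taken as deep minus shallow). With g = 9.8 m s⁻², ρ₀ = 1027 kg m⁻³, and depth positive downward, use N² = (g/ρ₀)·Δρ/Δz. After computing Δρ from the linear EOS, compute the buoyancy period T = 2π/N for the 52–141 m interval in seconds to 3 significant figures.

1.49 × 10³ s

ΔT = -6.0 K, ΔS = -0.93 psu (deep − shallow).
Δρ/ρ₀ = −αΔT + βΔS = 8.40 × 10⁻⁴ − 6.789 × 10⁻⁴ = 1.611 × 10⁻⁴, so Δρ ≈ 0.1654 kg m⁻³.
N² = (g/ρ₀)·Δρ/Δz = g·(Δρ/ρ₀)/Δz = 9.8 × 1.611 × 10⁻⁴ / 89 = 1.7739 × 10⁻⁵ s⁻².
N = √(1.7739 × 10⁻⁵) = 4.2118 × 10⁻³ rad s⁻¹ → T = 2π/N = 1.4918 × 10³ s ≈ 1.49 × 10³ s.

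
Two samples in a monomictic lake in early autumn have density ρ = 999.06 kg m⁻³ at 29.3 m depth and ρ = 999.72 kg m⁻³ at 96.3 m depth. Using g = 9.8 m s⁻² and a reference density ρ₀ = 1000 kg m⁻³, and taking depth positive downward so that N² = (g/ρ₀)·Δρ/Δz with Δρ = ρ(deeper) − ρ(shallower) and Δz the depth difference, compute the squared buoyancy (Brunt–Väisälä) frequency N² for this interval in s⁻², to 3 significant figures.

9.65 × 10⁻⁵ s⁻²

Δρ = 999.72 − 999.06 = 0.66 kg m⁻³ over Δz = 96.3 − 29.3 = 67 m.
N² = (9.8/1000) × (0.66/67) = 9.6537 × 10⁻⁵ s⁻² ≈ 9.65 × 10⁻⁵ s⁻².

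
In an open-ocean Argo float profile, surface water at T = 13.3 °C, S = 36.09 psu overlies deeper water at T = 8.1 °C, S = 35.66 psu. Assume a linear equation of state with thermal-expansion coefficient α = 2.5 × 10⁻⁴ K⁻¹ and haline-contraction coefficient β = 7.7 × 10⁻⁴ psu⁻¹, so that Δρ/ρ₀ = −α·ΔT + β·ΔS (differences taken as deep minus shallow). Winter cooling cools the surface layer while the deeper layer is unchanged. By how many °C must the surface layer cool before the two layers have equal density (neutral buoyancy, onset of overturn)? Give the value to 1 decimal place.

3.9 °C

Neutral buoyancy requires Δρ = 0, i.e. −α(T_deep − T_surf′) + β(S_deep − S_surf) = 0.
T_surf′ = T_deep − (β/α)·ΔS = 8.1 − (7.7 × 10⁻⁴/2.5 × 10⁻⁴)·(-0.43) = 9.424 °C.
Cooling required: 13.3 − (9.424) = 3.876 °C.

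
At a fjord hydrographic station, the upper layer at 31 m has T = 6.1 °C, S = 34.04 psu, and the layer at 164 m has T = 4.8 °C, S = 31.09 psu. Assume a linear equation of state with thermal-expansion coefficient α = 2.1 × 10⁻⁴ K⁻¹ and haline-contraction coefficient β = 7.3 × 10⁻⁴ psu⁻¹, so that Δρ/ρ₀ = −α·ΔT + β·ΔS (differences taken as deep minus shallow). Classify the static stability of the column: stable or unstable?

unstable

ΔT = 4.8 − 6.1 = -1.3 K and ΔS = 31.09 − 34.04 = -2.95 psu (deep − shallow).
−αΔT = 2.73 × 10⁻⁴; βΔS = -2.1535 × 10⁻³; sum Δρ/ρ₀ = -1.8805 × 10⁻³.
Δρ/ρ₀ < 0, so Δρ < 0: deeper water is lighter → statically unstable; the column would overturn.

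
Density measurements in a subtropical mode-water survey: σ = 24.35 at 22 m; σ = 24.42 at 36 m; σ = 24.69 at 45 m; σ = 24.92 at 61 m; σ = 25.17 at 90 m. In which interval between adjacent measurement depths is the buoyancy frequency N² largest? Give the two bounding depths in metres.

36–45 m

Compute the density gradient over each adjacent pair:
  22–36 m: Δρ/Δz = 0.07/14 = 5.0 × 10⁻³ kg m⁻⁴
  36–45 m: Δρ/Δz = 0.27/9 = 0.030 kg m⁻⁴
  45–61 m: Δρ/Δz = 0.23/16 = 0.014 kg m⁻⁴
  61–90 m: Δρ/Δz = 0.25/29 = 8.6 × 10⁻³ kg m⁻⁴
The largest gradient is in the 36–45 m interval — the pycnocline.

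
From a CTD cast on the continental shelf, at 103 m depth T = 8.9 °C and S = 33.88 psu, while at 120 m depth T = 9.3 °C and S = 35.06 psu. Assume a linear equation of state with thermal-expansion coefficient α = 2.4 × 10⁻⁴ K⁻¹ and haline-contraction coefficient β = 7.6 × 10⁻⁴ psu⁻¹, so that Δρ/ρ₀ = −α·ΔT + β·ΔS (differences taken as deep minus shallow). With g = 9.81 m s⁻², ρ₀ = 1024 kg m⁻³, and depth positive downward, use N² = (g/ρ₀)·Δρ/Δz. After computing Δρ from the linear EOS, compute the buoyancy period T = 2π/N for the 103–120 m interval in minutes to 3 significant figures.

ΔT = +0.4 K, ΔS = +1.18 psu (deep − shallow).
Δρ/ρ₀ = −αΔT + βΔS = -9.60 × 10⁻⁵ + 8.968 × 10⁻⁴ = 8.008 × 10⁻⁴, so Δρ ≈ 0.8200 kg m⁻³.
N² = (g/ρ₀)·Δρ/Δz = g·(Δρ/ρ₀)/Δz = 9.81 × 8.008 × 10⁻⁴ / 17 = 4.6211 × 10⁻⁴ s⁻².
N = √(4.6211 × 10⁻⁴) = 0.021497 rad s⁻¹ → T = 2π/N = 292.28 s = 4.8713 min ≈ 4.87 min.

4.87 min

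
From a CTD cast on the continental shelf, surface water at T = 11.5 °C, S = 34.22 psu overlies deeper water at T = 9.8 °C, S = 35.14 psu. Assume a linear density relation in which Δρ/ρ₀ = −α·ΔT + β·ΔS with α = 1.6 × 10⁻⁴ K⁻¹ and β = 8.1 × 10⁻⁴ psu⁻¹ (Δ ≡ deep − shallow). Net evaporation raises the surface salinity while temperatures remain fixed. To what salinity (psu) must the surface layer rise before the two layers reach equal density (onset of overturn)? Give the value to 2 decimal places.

Neutral buoyancy requires −α(T_deep − T_surf) + β(S_deep − S_surf′) = 0.
S_surf′ = S_deep − (α/β)·ΔT = 35.14 − (1.6 × 10⁻⁴/8.1 × 10⁻⁴)·(-1.7) = 35.4758 psu.
Increase required: 35.4758 − 34.22 = 1.2558 psu.

35.48 psu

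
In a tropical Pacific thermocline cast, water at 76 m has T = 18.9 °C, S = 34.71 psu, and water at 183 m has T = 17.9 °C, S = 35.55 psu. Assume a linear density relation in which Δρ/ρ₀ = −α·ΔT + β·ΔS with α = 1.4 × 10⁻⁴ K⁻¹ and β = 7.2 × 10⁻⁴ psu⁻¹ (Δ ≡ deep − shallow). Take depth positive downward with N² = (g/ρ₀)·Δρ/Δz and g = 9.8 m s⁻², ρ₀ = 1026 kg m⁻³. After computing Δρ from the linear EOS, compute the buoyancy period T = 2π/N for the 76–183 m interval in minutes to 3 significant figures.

ΔT = -1.0 K, ΔS = +0.84 psu (deep − shallow).
Δρ/ρ₀ = −αΔT + βΔS = 1.40 × 10⁻⁴ + 6.048 × 10⁻⁴ = 7.448 × 10⁻⁴, so Δρ ≈ 0.7642 kg m⁻³.
N² = (g/ρ₀)·Δρ/Δz = g·(Δρ/ρ₀)/Δz = 9.8 × 7.448 × 10⁻⁴ / 107 = 6.8215 × 10⁻⁵ s⁻².
N = √(6.8215 × 10⁻⁵) = 8.2592 × 10⁻³ rad s⁻¹ → T = 2π/N = 760.75 s = 12.679 min ≈ 12.7 min.

12.7 min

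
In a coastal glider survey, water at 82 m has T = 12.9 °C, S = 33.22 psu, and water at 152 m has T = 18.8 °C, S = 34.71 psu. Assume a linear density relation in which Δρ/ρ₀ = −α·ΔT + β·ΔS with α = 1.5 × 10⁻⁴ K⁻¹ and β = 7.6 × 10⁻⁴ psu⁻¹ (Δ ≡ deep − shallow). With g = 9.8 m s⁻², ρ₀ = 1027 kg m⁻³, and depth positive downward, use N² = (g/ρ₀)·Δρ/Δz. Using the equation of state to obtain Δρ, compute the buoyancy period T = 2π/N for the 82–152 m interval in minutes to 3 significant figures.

17.8 min

ΔT = +5.9 K, ΔS = +1.49 psu (deep − shallow).
Δρ/ρ₀ = −αΔT + βΔS = -8.85 × 10⁻⁴ + 1.1324 × 10⁻³ = 2.474 × 10⁻⁴, so Δρ ≈ 0.2541 kg m⁻³.
N² = (g/ρ₀)·Δρ/Δz = g·(Δρ/ρ₀)/Δz = 9.8 × 2.474 × 10⁻⁴ / 70 = 3.4636 × 10⁻⁵ s⁻².
N = √(3.4636 × 10⁻⁵) = 5.8852 × 10⁻³ rad s⁻¹ → T = 2π/N = 1.0676 × 10³ s = 17.793 min ≈ 17.8 min.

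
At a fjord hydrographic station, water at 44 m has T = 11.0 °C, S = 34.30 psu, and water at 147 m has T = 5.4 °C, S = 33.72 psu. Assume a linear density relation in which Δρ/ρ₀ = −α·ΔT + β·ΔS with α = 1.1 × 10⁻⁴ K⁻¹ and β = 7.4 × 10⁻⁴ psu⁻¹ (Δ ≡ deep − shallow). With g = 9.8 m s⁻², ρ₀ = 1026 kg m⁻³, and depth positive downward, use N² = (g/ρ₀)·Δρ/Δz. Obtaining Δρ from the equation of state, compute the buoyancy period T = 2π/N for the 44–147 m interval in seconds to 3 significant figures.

ΔT = -5.6 K, ΔS = -0.58 psu (deep − shallow).
Δρ/ρ₀ = −αΔT + βΔS = 6.16 × 10⁻⁴ − 4.292 × 10⁻⁴ = 1.868 × 10⁻⁴, so Δρ ≈ 0.1917 kg m⁻³.
N² = (g/ρ₀)·Δρ/Δz = g·(Δρ/ρ₀)/Δz = 9.8 × 1.868 × 10⁻⁴ / 103 = 1.7773 × 10⁻⁵ s⁻².
N = √(1.7773 × 10⁻⁵) = 4.2158 × 10⁻³ rad s⁻¹ → T = 2π/N = 1.4904 × 10³ s ≈ 1.49 × 10³ s.

1.49 × 10³ s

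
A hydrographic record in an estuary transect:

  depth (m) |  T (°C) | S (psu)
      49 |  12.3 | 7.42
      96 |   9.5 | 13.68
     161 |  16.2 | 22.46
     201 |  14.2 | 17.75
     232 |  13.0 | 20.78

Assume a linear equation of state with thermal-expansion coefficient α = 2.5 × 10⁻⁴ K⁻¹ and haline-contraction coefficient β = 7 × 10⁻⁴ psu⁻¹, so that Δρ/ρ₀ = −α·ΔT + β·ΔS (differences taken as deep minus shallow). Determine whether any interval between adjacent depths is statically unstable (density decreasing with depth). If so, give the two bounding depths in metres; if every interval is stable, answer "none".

161–201 m

Evaluate Δρ/ρ₀ = −αΔT + βΔS across each adjacent pair:
  49–96 m: −αΔT+βΔS = −(2.5 × 10⁻⁴)(-2.8)+(7 × 10⁻⁴)(+6.26) = 5.1 × 10⁻³ → stable
  96–161 m: −αΔT+βΔS = −(2.5 × 10⁻⁴)(+6.7)+(7 × 10⁻⁴)(+8.78) = 4.5 × 10⁻³ → stable
  161–201 m: −αΔT+βΔS = −(2.5 × 10⁻⁴)(-2.0)+(7 × 10⁻⁴)(-4.71) = -2.8 × 10⁻³ → UNSTABLE
  201–232 m: −αΔT+βΔS = −(2.5 × 10⁻⁴)(-1.2)+(7 × 10⁻⁴)(+3.03) = 2.4 × 10⁻³ → stable
The 161–201 m interval has Δρ < 0: lighter water underlies denser water.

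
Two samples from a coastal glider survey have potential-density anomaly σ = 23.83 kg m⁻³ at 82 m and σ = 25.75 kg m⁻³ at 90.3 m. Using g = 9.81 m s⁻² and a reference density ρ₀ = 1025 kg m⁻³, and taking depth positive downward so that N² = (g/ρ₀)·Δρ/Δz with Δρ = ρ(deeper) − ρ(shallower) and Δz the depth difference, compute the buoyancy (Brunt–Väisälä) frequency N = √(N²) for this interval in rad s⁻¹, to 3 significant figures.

Δρ = 1025.75 − 1023.83 = 1.92 kg m⁻³ over Δz = 90.3 − 82 = 8.3 m.
N² = (9.81/1025) × (1.92/8.3) = 2.2140 × 10⁻³ s⁻².
N = √(2.2140 × 10⁻³) = 0.047053 rad s⁻¹ ≈ 0.0471 rad s⁻¹.
N² > 0, so the interval is statically stable.

0.0471 rad s⁻¹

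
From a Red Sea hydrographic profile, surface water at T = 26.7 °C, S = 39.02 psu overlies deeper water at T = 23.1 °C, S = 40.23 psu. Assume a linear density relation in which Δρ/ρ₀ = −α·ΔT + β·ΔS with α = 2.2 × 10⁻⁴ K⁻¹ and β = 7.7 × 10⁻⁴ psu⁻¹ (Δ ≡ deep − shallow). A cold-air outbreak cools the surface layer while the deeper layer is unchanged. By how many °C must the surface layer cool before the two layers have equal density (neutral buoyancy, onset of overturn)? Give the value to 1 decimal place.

7.8 °C

Neutral buoyancy requires Δρ = 0, i.e. −α(T_deep − T_surf′) + β(S_deep − S_surf) = 0.
T_surf′ = T_deep − (β/α)·ΔS = 23.1 − (7.7 × 10⁻⁴/2.2 × 10⁻⁴)·(+1.21) = 18.865 °C.
Cooling required: 26.7 − (18.865) = 7.835 °C.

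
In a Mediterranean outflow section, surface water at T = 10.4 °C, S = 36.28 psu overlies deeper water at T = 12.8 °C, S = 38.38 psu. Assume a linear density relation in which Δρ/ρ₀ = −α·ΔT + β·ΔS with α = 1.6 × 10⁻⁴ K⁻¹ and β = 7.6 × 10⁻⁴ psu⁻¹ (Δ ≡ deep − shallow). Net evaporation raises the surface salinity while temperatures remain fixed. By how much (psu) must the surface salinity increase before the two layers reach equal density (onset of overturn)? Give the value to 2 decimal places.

1.59 psu

Neutral buoyancy requires −α(T_deep − T_surf) + β(S_deep − S_surf′) = 0.
S_surf′ = S_deep − (α/β)·ΔT = 38.38 − (1.6 × 10⁻⁴/7.6 × 10⁻⁴)·(+2.4) = 37.8747 psu.
Increase required: 37.8747 − 36.28 = 1.5947 psu.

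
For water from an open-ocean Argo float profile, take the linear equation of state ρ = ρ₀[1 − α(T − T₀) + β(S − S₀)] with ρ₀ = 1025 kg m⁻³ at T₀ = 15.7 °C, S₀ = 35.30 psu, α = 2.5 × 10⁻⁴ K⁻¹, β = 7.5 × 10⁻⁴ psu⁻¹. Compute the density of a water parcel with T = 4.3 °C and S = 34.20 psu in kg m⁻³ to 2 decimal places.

1027.08 kg m⁻³

T − T₀ = -11.4 K, S − S₀ = -1.10 psu.
Bracket = 1 − α·(-11.4) + β·(-1.10) = 1 + (2.025 × 10⁻³) = 1.0020250.
ρ = 1025 × 1.0020250 = 1027.08 kg m⁻³.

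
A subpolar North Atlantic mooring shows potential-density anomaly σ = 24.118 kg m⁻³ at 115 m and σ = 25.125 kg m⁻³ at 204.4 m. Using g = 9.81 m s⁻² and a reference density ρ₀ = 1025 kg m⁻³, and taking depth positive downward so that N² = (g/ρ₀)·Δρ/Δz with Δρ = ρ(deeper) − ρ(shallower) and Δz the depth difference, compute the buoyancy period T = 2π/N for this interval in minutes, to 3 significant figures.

10.1 min

Δρ = 1025.125 − 1024.118 = 1.007 kg m⁻³ over Δz = 204.4 − 115 = 89.4 m.
N² = (9.81/1025) × (1.007/89.4) = 1.0780 × 10⁻⁴ s⁻².
N = √(1.0780 × 10⁻⁴) = 0.010383 rad s⁻¹, so T = 2π/N = 605.14 s = 10.086 min ≈ 10.1 min.
A positive N² confirms static stability across the interval.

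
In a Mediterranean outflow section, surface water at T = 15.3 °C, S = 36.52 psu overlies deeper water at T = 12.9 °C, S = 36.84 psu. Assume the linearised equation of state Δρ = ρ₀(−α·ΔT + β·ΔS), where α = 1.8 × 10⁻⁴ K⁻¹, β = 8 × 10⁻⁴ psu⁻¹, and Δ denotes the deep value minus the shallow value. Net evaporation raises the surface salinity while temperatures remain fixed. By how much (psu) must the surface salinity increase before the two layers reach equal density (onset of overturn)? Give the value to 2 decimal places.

Neutral buoyancy requires −α(T_deep − T_surf) + β(S_deep − S_surf′) = 0.
S_surf′ = S_deep − (α/β)·ΔT = 36.84 − (1.8 × 10⁻⁴/8 × 10⁻⁴)·(-2.4) = 37.3800 psu.
Increase required: 37.3800 − 36.52 = 0.8600 psu.

0.86 psu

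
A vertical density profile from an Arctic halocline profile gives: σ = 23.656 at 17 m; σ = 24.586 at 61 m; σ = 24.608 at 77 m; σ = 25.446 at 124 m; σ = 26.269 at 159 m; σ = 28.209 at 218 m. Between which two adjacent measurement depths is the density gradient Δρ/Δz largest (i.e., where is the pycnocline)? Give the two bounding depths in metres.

159–218 m

Compute the density gradient over each adjacent pair:
  17–61 m: Δρ/Δz = 0.930/44 = 0.021 kg m⁻⁴
  61–77 m: Δρ/Δz = 0.022/16 = 1.4 × 10⁻³ kg m⁻⁴
  77–124 m: Δρ/Δz = 0.838/47 = 0.018 kg m⁻⁴
  124–159 m: Δρ/Δz = 0.823/35 = 0.024 kg m⁻⁴
  159–218 m: Δρ/Δz = 1.940/59 = 0.033 kg m⁻⁴
The largest gradient is in the 159–218 m interval — the pycnocline.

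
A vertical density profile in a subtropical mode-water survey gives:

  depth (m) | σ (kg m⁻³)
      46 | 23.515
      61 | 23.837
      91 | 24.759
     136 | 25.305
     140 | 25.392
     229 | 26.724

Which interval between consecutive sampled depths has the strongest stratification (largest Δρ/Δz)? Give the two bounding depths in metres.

61–91 m

Compute the density gradient over each adjacent pair:
  46–61 m: Δρ/Δz = 0.322/15 = 0.021 kg m⁻⁴
  61–91 m: Δρ/Δz = 0.922/30 = 0.031 kg m⁻⁴
  91–136 m: Δρ/Δz = 0.546/45 = 0.012 kg m⁻⁴
  136–140 m: Δρ/Δz = 0.087/4 = 0.022 kg m⁻⁴
  140–229 m: Δρ/Δz = 1.332/89 = 0.015 kg m⁻⁴
The largest gradient is in the 61–91 m interval — the pycnocline.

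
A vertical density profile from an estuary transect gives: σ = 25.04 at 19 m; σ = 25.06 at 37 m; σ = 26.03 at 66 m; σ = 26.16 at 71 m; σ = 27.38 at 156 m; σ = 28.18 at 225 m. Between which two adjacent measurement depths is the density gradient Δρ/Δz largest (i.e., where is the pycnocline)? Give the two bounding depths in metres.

Compute the density gradient over each adjacent pair:
  19–37 m: Δρ/Δz = 0.02/18 = 1.1 × 10⁻³ kg m⁻⁴
  37–66 m: Δρ/Δz = 0.97/29 = 0.033 kg m⁻⁴
  66–71 m: Δρ/Δz = 0.13/5 = 0.026 kg m⁻⁴
  71–156 m: Δρ/Δz = 1.22/85 = 0.014 kg m⁻⁴
  156–225 m: Δρ/Δz = 0.80/69 = 0.012 kg m⁻⁴
The largest gradient is in the 37–66 m interval — the pycnocline.

37–66 m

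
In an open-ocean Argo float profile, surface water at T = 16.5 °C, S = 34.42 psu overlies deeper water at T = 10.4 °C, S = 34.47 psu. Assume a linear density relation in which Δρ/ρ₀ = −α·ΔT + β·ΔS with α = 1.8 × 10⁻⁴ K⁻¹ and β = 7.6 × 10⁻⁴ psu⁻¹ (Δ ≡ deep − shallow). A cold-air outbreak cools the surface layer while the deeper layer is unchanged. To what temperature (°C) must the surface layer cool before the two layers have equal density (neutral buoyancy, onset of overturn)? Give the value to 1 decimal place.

Neutral buoyancy requires Δρ = 0, i.e. −α(T_deep − T_surf′) + β(S_deep − S_surf) = 0.
T_surf′ = T_deep − (β/α)·ΔS = 10.4 − (7.6 × 10⁻⁴/1.8 × 10⁻⁴)·(+0.05) = 10.189 °C.
Cooling required: 16.5 − (10.189) = 6.311 °C.

10.2 °C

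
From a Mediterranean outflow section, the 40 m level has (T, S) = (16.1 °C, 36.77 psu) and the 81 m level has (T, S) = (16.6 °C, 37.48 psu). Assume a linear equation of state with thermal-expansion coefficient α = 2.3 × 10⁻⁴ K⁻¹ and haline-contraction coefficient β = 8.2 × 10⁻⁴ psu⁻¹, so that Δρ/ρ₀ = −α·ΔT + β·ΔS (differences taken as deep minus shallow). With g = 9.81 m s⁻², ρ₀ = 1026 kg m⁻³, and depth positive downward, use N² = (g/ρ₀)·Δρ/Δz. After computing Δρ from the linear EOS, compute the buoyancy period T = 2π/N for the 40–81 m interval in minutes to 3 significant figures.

9.90 min

ΔT = +0.5 K, ΔS = +0.71 psu (deep − shallow).
Δρ/ρ₀ = −αΔT + βΔS = -1.15 × 10⁻⁴ + 5.822 × 10⁻⁴ = 4.672 × 10⁻⁴, so Δρ ≈ 0.4793 kg m⁻³.
N² = (g/ρ₀)·Δρ/Δz = g·(Δρ/ρ₀)/Δz = 9.81 × 4.672 × 10⁻⁴ / 41 = 1.1179 × 10⁻⁴ s⁻².
N = √(1.1179 × 10⁻⁴) = 0.010573 rad s⁻¹ → T = 2π/N = 594.27 s = 9.9045 min ≈ 9.90 min.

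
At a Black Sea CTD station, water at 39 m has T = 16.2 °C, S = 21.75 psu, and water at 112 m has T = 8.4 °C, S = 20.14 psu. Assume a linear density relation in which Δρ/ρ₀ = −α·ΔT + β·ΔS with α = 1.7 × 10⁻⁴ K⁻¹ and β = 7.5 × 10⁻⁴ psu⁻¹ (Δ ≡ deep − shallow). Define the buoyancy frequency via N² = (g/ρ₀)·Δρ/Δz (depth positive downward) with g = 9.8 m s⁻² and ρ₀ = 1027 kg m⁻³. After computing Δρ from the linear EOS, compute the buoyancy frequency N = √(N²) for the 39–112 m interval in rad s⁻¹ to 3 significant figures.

3.99 × 10⁻³ rad s⁻¹

ΔT = -7.8 K, ΔS = -1.61 psu (deep − shallow).
Δρ/ρ₀ = −αΔT + βΔS = 1.326 × 10⁻³ − 1.2075 × 10⁻³ = 1.185 × 10⁻⁴, so Δρ ≈ 0.1217 kg m⁻³.
N² = (g/ρ₀)·Δρ/Δz = g·(Δρ/ρ₀)/Δz = 9.8 × 1.185 × 10⁻⁴ / 73 = 1.5908 × 10⁻⁵ s⁻².
N = √(1.5908 × 10⁻⁵) = 3.9885 × 10⁻³ rad s⁻¹ ≈ 3.99 × 10⁻³ rad s⁻¹.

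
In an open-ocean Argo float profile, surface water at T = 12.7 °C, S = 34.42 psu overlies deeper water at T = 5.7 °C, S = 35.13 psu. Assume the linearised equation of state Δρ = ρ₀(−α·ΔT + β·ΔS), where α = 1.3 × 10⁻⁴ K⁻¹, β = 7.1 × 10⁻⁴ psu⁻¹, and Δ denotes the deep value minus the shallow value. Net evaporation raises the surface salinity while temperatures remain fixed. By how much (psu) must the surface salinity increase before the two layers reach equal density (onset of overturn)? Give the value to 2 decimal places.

1.99 psu

Neutral buoyancy requires −α(T_deep − T_surf) + β(S_deep − S_surf′) = 0.
S_surf′ = S_deep − (α/β)·ΔT = 35.13 − (1.3 × 10⁻⁴/7.1 × 10⁻⁴)·(-7.0) = 36.4117 psu.
Increase required: 36.4117 − 34.42 = 1.9917 psu.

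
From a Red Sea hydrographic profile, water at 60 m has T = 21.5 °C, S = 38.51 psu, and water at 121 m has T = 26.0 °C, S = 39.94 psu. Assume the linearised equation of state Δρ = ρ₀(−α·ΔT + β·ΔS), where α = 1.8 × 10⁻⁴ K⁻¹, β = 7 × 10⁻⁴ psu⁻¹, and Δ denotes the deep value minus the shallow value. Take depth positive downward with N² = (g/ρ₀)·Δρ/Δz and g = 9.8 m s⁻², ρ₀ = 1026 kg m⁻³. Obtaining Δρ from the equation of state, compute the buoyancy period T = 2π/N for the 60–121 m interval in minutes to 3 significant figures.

18.9 min

ΔT = +4.5 K, ΔS = +1.43 psu (deep − shallow).
Δρ/ρ₀ = −αΔT + βΔS = -8.10 × 10⁻⁴ + 1.001 × 10⁻³ = 1.91 × 10⁻⁴, so Δρ ≈ 0.1960 kg m⁻³.
N² = (g/ρ₀)·Δρ/Δz = g·(Δρ/ρ₀)/Δz = 9.8 × 1.91 × 10⁻⁴ / 61 = 3.0685 × 10⁻⁵ s⁻².
N = √(3.0685 × 10⁻⁵) = 5.5394 × 10⁻³ rad s⁻¹ → T = 2π/N = 1.1343 × 10³ s = 18.905 min ≈ 18.9 min.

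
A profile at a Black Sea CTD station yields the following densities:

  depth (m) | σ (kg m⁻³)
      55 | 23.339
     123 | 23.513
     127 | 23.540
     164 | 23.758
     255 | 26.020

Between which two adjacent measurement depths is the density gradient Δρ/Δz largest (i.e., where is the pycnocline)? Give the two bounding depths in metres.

Compute the density gradient over each adjacent pair:
  55–123 m: Δρ/Δz = 0.174/68 = 2.6 × 10⁻³ kg m⁻⁴
  123–127 m: Δρ/Δz = 0.027/4 = 6.7 × 10⁻³ kg m⁻⁴
  127–164 m: Δρ/Δz = 0.218/37 = 5.9 × 10⁻³ kg m⁻⁴
  164–255 m: Δρ/Δz = 2.262/91 = 0.025 kg m⁻⁴
The largest gradient is in the 164–255 m interval — the pycnocline.

164–255 m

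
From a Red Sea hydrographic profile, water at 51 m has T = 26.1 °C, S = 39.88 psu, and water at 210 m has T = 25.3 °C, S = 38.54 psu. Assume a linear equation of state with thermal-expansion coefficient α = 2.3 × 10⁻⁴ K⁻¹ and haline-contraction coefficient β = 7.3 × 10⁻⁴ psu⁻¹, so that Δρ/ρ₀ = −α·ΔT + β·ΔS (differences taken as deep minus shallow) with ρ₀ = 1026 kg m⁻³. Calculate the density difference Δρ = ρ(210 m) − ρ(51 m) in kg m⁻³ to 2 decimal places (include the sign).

ΔT = -0.8 K, ΔS = -1.34 psu (deep − shallow).
Δρ/ρ₀ = −(2.3 × 10⁻⁴)(-0.8) + (7.3 × 10⁻⁴)(-1.34) = -7.942 × 10⁻⁴.
Δρ = 1026 × (-7.942 × 10⁻⁴) = -0.81 kg m⁻³.
Negative Δρ: lighter below, statically unstable.

-0.81 kg m⁻³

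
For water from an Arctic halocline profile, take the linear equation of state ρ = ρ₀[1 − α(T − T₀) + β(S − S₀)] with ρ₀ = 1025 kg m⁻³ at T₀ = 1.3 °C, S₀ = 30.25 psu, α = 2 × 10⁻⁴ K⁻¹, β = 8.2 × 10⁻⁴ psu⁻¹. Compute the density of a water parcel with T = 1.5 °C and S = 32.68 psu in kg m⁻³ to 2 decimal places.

1027.00 kg m⁻³

T − T₀ = +0.2 K, S − S₀ = +2.43 psu.
Bracket = 1 − α·(+0.2) + β·(+2.43) = 1 + (1.9526 × 10⁻³) = 1.0019526.
ρ = 1025 × 1.0019526 = 1027.00 kg m⁻³.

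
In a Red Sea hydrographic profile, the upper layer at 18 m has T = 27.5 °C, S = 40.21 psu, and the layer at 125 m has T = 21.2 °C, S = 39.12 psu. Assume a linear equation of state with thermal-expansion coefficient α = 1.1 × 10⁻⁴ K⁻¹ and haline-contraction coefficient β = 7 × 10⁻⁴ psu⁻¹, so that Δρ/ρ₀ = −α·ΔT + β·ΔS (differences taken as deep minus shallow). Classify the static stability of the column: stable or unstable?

ΔT = 21.2 − 27.5 = -6.3 K and ΔS = 39.12 − 40.21 = -1.09 psu (deep − shallow).
−αΔT = 6.93 × 10⁻⁴; βΔS = -7.63 × 10⁻⁴; sum Δρ/ρ₀ = -7.00 × 10⁻⁵.
Δρ/ρ₀ < 0, so Δρ < 0: deeper water is lighter → statically unstable; the column would overturn.

unstable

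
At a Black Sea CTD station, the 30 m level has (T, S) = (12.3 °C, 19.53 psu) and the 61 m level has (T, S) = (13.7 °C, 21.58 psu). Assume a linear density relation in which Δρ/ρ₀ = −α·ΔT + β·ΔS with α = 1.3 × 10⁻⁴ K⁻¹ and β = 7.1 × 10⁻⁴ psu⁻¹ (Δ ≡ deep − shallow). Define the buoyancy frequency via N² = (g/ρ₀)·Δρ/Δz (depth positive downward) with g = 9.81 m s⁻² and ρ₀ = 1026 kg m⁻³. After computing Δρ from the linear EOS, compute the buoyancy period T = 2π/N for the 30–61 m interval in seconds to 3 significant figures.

313 s

ΔT = +1.4 K, ΔS = +2.05 psu (deep − shallow).
Δρ/ρ₀ = −αΔT + βΔS = -1.82 × 10⁻⁴ + 1.4555 × 10⁻³ = 1.2735 × 10⁻³, so Δρ ≈ 1.307 kg m⁻³.
N² = (g/ρ₀)·Δρ/Δz = g·(Δρ/ρ₀)/Δz = 9.81 × 1.2735 × 10⁻³ / 31 = 4.0300 × 10⁻⁴ s⁻².
N = √(4.0300 × 10⁻⁴) = 0.020075 rad s⁻¹ → T = 2π/N = 312.99 s ≈ 313 s.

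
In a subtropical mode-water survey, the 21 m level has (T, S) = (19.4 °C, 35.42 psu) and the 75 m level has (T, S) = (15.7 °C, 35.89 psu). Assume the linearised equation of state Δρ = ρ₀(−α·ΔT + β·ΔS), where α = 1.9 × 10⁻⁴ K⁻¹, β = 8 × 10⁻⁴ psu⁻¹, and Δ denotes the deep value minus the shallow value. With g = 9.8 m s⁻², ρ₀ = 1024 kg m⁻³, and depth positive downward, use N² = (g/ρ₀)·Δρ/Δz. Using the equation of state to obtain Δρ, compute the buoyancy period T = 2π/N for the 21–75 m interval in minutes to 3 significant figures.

7.48 min

ΔT = -3.7 K, ΔS = +0.47 psu (deep − shallow).
Δρ/ρ₀ = −αΔT + βΔS = 7.03 × 10⁻⁴ + 3.76 × 10⁻⁴ = 1.079 × 10⁻³, so Δρ ≈ 1.105 kg m⁻³.
N² = (g/ρ₀)·Δρ/Δz = g·(Δρ/ρ₀)/Δz = 9.8 × 1.079 × 10⁻³ / 54 = 1.9582 × 10⁻⁴ s⁻².
N = √(1.9582 × 10⁻⁴) = 0.013994 rad s⁻¹ → T = 2π/N = 448.99 s = 7.4832 min ≈ 7.48 min.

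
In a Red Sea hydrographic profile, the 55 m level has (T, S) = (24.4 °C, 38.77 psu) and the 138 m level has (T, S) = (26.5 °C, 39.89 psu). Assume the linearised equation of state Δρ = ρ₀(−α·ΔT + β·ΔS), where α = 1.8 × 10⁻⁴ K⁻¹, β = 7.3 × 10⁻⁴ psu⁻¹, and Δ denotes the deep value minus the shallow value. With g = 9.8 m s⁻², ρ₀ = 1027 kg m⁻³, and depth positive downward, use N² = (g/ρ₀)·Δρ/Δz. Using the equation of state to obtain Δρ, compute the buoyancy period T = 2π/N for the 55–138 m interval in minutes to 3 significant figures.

14.5 min

ΔT = +2.1 K, ΔS = +1.12 psu (deep − shallow).
Δρ/ρ₀ = −αΔT + βΔS = -3.78 × 10⁻⁴ + 8.176 × 10⁻⁴ = 4.396 × 10⁻⁴, so Δρ ≈ 0.4515 kg m⁻³.
N² = (g/ρ₀)·Δρ/Δz = g·(Δρ/ρ₀)/Δz = 9.8 × 4.396 × 10⁻⁴ / 83 = 5.1905 × 10⁻⁵ s⁻².
N = √(5.1905 × 10⁻⁵) = 7.2045 × 10⁻³ rad s⁻¹ → T = 2π/N = 872.12 s = 14.535 min ≈ 14.5 min.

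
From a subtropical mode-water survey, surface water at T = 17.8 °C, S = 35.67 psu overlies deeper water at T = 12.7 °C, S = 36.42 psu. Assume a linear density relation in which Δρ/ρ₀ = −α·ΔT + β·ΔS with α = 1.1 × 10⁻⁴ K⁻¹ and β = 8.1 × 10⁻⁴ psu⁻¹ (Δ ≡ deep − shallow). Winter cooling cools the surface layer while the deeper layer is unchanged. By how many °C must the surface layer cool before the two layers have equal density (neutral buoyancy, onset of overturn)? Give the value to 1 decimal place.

Neutral buoyancy requires Δρ = 0, i.e. −α(T_deep − T_surf′) + β(S_deep − S_surf) = 0.
T_surf′ = T_deep − (β/α)·ΔS = 12.7 − (8.1 × 10⁻⁴/1.1 × 10⁻⁴)·(+0.75) = 7.177 °C.
Cooling required: 17.8 − (7.177) = 10.623 °C.

10.6 °C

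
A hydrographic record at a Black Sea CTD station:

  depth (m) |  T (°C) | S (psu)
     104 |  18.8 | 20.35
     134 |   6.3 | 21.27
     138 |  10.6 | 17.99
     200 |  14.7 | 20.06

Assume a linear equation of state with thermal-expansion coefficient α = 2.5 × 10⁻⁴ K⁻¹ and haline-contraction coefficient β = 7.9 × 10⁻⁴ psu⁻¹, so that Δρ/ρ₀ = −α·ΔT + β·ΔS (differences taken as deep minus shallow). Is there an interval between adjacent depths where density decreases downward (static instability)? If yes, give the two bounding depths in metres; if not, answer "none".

Evaluate Δρ/ρ₀ = −αΔT + βΔS across each adjacent pair:
  104–134 m: −αΔT+βΔS = −(2.5 × 10⁻⁴)(-12.5)+(7.9 × 10⁻⁴)(+0.92) = 3.9 × 10⁻³ → stable
  134–138 m: −αΔT+βΔS = −(2.5 × 10⁻⁴)(+4.3)+(7.9 × 10⁻⁴)(-3.28) = -3.7 × 10⁻³ → UNSTABLE
  138–200 m: −αΔT+βΔS = −(2.5 × 10⁻⁴)(+4.1)+(7.9 × 10⁻⁴)(+2.07) = 6.1 × 10⁻⁴ → stable
The 134–138 m interval has Δρ < 0: lighter water underlies denser water.

134–138 m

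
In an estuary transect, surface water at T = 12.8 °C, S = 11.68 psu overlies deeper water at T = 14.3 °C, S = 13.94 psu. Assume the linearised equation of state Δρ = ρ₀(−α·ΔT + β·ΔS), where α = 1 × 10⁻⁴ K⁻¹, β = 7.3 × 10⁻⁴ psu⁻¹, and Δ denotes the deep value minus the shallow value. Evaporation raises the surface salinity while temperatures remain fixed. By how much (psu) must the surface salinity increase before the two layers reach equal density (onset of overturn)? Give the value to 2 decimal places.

Neutral buoyancy requires −α(T_deep − T_surf) + β(S_deep − S_surf′) = 0.
S_surf′ = S_deep − (α/β)·ΔT = 13.94 − (1 × 10⁻⁴/7.3 × 10⁻⁴)·(+1.5) = 13.7345 psu.
Increase required: 13.7345 − 11.68 = 2.0545 psu.

2.05 psu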